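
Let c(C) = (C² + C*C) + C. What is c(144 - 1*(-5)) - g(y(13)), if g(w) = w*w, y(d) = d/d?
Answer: 44550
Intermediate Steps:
c(C) = C + 2*C² (c(C) = (C² + C²) + C = 2*C² + C = C + 2*C²)
y(d) = 1
g(w) = w²
c(144 - 1*(-5)) - g(y(13)) = (144 - 1*(-5))*(1 + 2*(144 - 1*(-5))) - 1*1² = (144 + 5)*(1 + 2*(144 + 5)) - 1*1 = 149*(1 + 2*149) - 1 = 149*(1 + 298) - 1 = 149*299 - 1 = 44551 - 1 = 44550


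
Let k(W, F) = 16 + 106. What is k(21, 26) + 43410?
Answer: 43532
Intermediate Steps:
k(W, F) = 122
k(21, 26) + 43410 = 122 + 43410 = 43532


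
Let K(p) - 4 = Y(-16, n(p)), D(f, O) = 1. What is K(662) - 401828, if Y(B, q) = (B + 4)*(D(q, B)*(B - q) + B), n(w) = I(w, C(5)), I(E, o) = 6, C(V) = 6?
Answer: -401368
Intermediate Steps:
n(w) = 6
Y(B, q) = (4 + B)*(-q + 2*B) (Y(B, q) = (B + 4)*(1*(B - q) + B) = (4 + B)*((B - q) + B) = (4 + B)*(-q + 2*B))
K(p) = 460 (K(p) = 4 + (-4*6 + 2*(-16)² + 8*(-16) - 1*(-16)*6) = 4 + (-24 + 2*256 - 128 + 96) = 4 + (-24 + 512 - 128 + 96) = 4 + 456 = 460)
K(662) - 401828 = 460 - 401828 = -401368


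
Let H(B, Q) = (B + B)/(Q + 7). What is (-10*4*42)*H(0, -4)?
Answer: 0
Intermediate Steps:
H(B, Q) = 2*B/(7 + Q) (H(B, Q) = (2*B)/(7 + Q) = 2*B/(7 + Q))
(-10*4*42)*H(0, -4) = (-10*4*42)*(2*0/(7 - 4)) = (-40*42)*(2*0/3) = -3360*0/3 = -1680*0 = 0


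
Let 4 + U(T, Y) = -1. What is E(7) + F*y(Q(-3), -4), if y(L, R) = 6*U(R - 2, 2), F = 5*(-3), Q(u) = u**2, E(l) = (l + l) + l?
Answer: 471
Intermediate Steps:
U(T, Y) = -5 (U(T, Y) = -4 - 1 = -5)
E(l) = 3*l (E(l) = 2*l + l = 3*l)
F = -15
y(L, R) = -30 (y(L, R) = 6*(-5) = -30)
E(7) + F*y(Q(-3), -4) = 3*7 - 15*(-30) = 21 + 450 = 471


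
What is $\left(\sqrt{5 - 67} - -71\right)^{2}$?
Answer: $\left(71 + i \sqrt{62}\right)^{2} \approx 4979.0 + 1118.1 i$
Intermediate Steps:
$\left(\sqrt{5 - 67} - -71\right)^{2} = \left(\sqrt{-62} + 71\right)^{2} = \left(i \sqrt{62} + 71\right)^{2} = \left(71 + i \sqrt{62}\right)^{2}$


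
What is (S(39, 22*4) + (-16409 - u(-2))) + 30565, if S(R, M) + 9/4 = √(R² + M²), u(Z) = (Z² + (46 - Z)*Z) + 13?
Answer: 56931/4 + √9265 ≈ 14329.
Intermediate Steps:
u(Z) = 13 + Z² + Z*(46 - Z) (u(Z) = (Z² + Z*(46 - Z)) + 13 = 13 + Z² + Z*(46 - Z))
S(R, M) = -9/4 + √(M² + R²) (S(R, M) = -9/4 + √(R² + M²) = -9/4 + √(M² + R²))
(S(39, 22*4) + (-16409 - u(-2))) + 30565 = ((-9/4 + √((22*4)² + 39²)) + (-16409 - (13 + 46*(-2)))) + 30565 = ((-9/4 + √(88² + 1521)) + (-16409 - (13 - 92))) + 30565 = ((-9/4 + √(7744 + 1521)) + (-16409 - 1*(-79))) + 30565 = ((-9/4 + √9265) + (-16409 + 79)) + 30565 = ((-9/4 + √9265) - 16330) + 30565 = (-65329/4 + √9265) + 30565 = 56931/4 + √9265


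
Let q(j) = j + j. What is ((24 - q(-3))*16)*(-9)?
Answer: -4320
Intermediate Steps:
q(j) = 2*j
((24 - q(-3))*16)*(-9) = ((24 - 2*(-3))*16)*(-9) = ((24 - 1*(-6))*16)*(-9) = ((24 + 6)*16)*(-9) = (30*16)*(-9) = 480*(-9) = -4320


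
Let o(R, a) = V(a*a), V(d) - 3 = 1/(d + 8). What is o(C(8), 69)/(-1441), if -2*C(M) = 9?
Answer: -14308/6872129 ≈ -0.0020820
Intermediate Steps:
C(M) = -9/2 (C(M) = -½*9 = -9/2)
V(d) = 3 + 1/(8 + d) (V(d) = 3 + 1/(d + 8) = 3 + 1/(8 + d))
o(R, a) = (25 + 3*a²)/(8 + a²) (o(R, a) = (25 + 3*(a*a))/(8 + a*a) = (25 + 3*a²)/(8 + a²))
o(C(8), 69)/(-1441) = ((25 + 3*69²)/(8 + 69²))/(-1441) = ((25 + 3*4761)/(8 + 4761))*(-1/1441) = ((25 + 14283)/4769)*(-1/1441) = ((1/4769)*14308)*(-1/1441) = (14308/4769)*(-1/1441) = -14308/6872129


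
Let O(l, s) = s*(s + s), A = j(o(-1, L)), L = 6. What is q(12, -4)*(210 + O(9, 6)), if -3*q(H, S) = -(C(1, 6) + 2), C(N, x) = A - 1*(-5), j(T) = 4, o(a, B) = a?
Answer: 1034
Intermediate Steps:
A = 4
C(N, x) = 9 (C(N, x) = 4 - 1*(-5) = 4 + 5 = 9)
O(l, s) = 2*s² (O(l, s) = s*(2*s) = 2*s²)
q(H, S) = 11/3 (q(H, S) = -(-1)*(9 + 2)/3 = -(-1)*11/3 = -⅓*(-11) = 11/3)
q(12, -4)*(210 + O(9, 6)) = 11*(210 + 2*6²)/3 = 11*(210 + 2*36)/3 = 11*(210 + 72)/3 = (11/3)*282 = 1034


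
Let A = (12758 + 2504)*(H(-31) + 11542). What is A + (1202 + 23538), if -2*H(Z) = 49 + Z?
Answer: 176041386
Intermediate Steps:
H(Z) = -49/2 - Z/2 (H(Z) = -(49 + Z)/2 = -49/2 - Z/2)
A = 176016646 (A = (12758 + 2504)*((-49/2 - ½*(-31)) + 11542) = 15262*((-49/2 + 31/2) + 11542) = 15262*(-9 + 11542) = 15262*11533 = 176016646)
A + (1202 + 23538) = 176016646 + (1202 + 23538) = 176016646 + 24740 = 176041386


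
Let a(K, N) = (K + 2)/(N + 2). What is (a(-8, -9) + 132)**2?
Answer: 864900/49 ≈ 17651.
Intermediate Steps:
a(K, N) = (2 + K)/(2 + N)
(a(-8, -9) + 132)**2 = ((2 - 8)/(2 - 9) + 132)**2 = (-6/(-7) + 132)**2 = (-1/7*(-6) + 132)**2 = (6/7 + 132)**2 = (930/7)**2 = 864900/49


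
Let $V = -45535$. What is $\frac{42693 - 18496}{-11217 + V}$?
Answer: $- \frac{24197}{56752} \approx -0.42636$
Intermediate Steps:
$\frac{42693 - 18496}{-11217 + V} = \frac{42693 - 18496}{-11217 - 45535} = \frac{24197}{-56752} = 24197 \left(- \frac{1}{56752}\right) = - \frac{24197}{56752}$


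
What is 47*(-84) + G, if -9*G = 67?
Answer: -35599/9 ≈ -3955.4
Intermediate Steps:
G = -67/9 (G = -⅑*67 = -67/9 ≈ -7.4444)
47*(-84) + G = 47*(-84) - 67/9 = -3948 - 67/9 = -35599/9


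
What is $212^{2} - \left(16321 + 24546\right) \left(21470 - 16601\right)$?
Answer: $-198936479$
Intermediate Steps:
$212^{2} - \left(16321 + 24546\right) \left(21470 - 16601\right) = 44944 - 40867 \cdot 4869 = 44944 - 198981423 = -198936479$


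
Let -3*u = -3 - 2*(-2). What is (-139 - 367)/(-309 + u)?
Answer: 759/464 ≈ 1.6358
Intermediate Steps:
u = -1/3 (u = -(-3 - 2*(-2))/3 = -(-3 + 4)/3 = -1/3*1 = -1/3 ≈ -0.33333)
(-139 - 367)/(-309 + u) = (-139 - 367)/(-309 - 1/3) = -506/(-928/3) = -506*(-3/928) = 759/464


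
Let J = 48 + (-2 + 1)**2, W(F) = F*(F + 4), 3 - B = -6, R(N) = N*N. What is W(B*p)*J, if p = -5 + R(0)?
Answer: 90405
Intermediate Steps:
R(N) = N**2
B = 9 (B = 3 - 1*(-6) = 3 + 6 = 9)
p = -5 (p = -5 + 0**2 = -5 + 0 = -5)
W(F) = F*(4 + F)
J = 49 (J = 48 + (-1)**2 = 48 + 1 = 49)
W(B*p)*J = ((9*(-5))*(4 + 9*(-5)))*49 = -45*(4 - 45)*49 = -45*(-41)*49 = 1845*49 = 90405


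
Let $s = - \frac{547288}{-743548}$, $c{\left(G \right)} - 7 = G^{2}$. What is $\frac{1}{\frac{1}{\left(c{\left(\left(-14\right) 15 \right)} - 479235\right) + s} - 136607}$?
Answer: $- \frac{80884501714}{11049389125830285} \approx -7.3203 \cdot 10^{-6}$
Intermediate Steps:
$c{\left(G \right)} = 7 + G^{2}$
$s = \frac{136822}{185887}$ ($s = \left(-547288\right) \left(- \frac{1}{743548}\right) = \frac{136822}{185887} \approx 0.73605$)
$\frac{1}{\frac{1}{\left(c{\left(\left(-14\right) 15 \right)} - 479235\right) + s} - 136607} = \frac{1}{\frac{1}{\left(\left(7 + \left(\left(-14\right) 15\right)^{2}\right) - 479235\right) + \frac{136822}{185887}} - 136607} = \frac{1}{\frac{1}{\left(\left(7 + \left(-210\right)^{2}\right) - 479235\right) + \frac{136822}{185887}} - 136607} = \frac{1}{\frac{1}{\left(\left(7 + 44100\right) - 479235\right) + \frac{136822}{185887}} - 136607} = \frac{1}{\frac{1}{\left(44107 - 479235\right) + \frac{136822}{185887}} - 136607} = \frac{1}{\frac{1}{-435128 + \frac{136822}{185887}} - 136607} = \frac{1}{\frac{1}{- \frac{80884501714}{185887}} - 136607} = \frac{1}{- \frac{185887}{80884501714} - 136607} = \frac{1}{- \frac{11049389125830285}{80884501714}} = - \frac{80884501714}{11049389125830285}$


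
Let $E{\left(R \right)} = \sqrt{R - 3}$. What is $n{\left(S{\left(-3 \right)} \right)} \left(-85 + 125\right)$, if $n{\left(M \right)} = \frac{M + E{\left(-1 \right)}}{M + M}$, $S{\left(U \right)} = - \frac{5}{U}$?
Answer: $20 + 24 i \approx 20.0 + 24.0 i$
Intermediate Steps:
$E{\left(R \right)} = \sqrt{-3 + R}$
$n{\left(M \right)} = \frac{M + 2 i}{2 M}$ ($n{\left(M \right)} = \frac{M + \sqrt{-3 - 1}}{M + M} = \frac{M + \sqrt{-4}}{2 M} = \left(M + 2 i\right) \frac{1}{2 M} = \frac{M + 2 i}{2 M}$)
$n{\left(S{\left(-3 \right)} \right)} \left(-85 + 125\right) = \frac{i + \frac{\left(-5\right) \frac{1}{-3}}{2}}{\left(-5\right) \frac{1}{-3}} \left(-85 + 125\right) = \frac{i + \frac{\left(-5\right) \left(- \frac{1}{3}\right)}{2}}{\left(-5\right) \left(- \frac{1}{3}\right)} 40 = \frac{i + \frac{1}{2} \cdot \frac{5}{3}}{\frac{5}{3}} \cdot 40 = \frac{3 \left(i + \frac{5}{6}\right)}{5} \cdot 40 = \frac{3 \left(\frac{5}{6} + i\right)}{5} \cdot 40 = \left(\frac{1}{2} + \frac{3 i}{5}\right) 40 = 20 + 24 i$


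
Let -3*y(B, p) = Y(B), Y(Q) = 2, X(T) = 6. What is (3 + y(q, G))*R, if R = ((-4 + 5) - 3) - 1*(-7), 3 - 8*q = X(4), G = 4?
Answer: 35/3 ≈ 11.667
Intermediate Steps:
q = -3/8 (q = 3/8 - ⅛*6 = 3/8 - ¾ = -3/8 ≈ -0.37500)
y(B, p) = -⅔ (y(B, p) = -⅓*2 = -⅔)
R = 5 (R = (1 - 3) + 7 = -2 + 7 = 5)
(3 + y(q, G))*R = (3 - ⅔)*5 = (7/3)*5 = 35/3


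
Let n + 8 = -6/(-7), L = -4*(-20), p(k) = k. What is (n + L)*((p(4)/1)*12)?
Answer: 24480/7 ≈ 3497.1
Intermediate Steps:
L = 80
n = -50/7 (n = -8 - 6/(-7) = -8 - 6*(-1/7) = -8 + 6/7 = -50/7 ≈ -7.1429)
(n + L)*((p(4)/1)*12) = (-50/7 + 80)*((4/1)*12) = 510*((4*1)*12)/7 = 510*(4*12)/7 = (510/7)*48 = 24480/7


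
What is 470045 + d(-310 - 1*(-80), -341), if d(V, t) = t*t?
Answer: 586326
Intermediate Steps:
d(V, t) = t²
470045 + d(-310 - 1*(-80), -341) = 470045 + (-341)² = 470045 + 116281 = 586326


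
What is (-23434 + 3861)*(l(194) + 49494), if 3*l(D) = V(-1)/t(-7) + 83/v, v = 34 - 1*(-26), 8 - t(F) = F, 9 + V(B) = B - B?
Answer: -174375211091/180 ≈ -9.6875e+8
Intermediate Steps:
V(B) = -9 (V(B) = -9 + (B - B) = -9 + 0 = -9)
t(F) = 8 - F
v = 60 (v = 34 + 26 = 60)
l(D) = 47/180 (l(D) = (-9/(8 - 1*(-7)) + 83/60)/3 = (-9/(8 + 7) + 83*(1/60))/3 = (-9/15 + 83/60)/3 = (-9*1/15 + 83/60)/3 = (-3/5 + 83/60)/3 = (1/3)*(47/60) = 47/180)
(-23434 + 3861)*(l(194) + 49494) = (-23434 + 3861)*(47/180 + 49494) = -19573*8908967/180 = -174375211091/180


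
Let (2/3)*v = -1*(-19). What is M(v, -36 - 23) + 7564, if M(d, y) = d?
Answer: 15185/2 ≈ 7592.5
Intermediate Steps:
v = 57/2 (v = 3*(-1*(-19))/2 = (3/2)*19 = 57/2 ≈ 28.500)
M(v, -36 - 23) + 7564 = 57/2 + 7564 = 15185/2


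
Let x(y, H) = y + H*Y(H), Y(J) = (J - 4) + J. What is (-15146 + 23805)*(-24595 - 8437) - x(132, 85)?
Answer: -286038330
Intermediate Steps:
Y(J) = -4 + 2*J (Y(J) = (-4 + J) + J = -4 + 2*J)
x(y, H) = y + H*(-4 + 2*H)
(-15146 + 23805)*(-24595 - 8437) - x(132, 85) = (-15146 + 23805)*(-24595 - 8437) - (132 + 2*85*(-2 + 85)) = 8659*(-33032) - (132 + 2*85*83) = -286024088 - (132 + 14110) = -286024088 - 1*14242 = -286024088 - 14242 = -286038330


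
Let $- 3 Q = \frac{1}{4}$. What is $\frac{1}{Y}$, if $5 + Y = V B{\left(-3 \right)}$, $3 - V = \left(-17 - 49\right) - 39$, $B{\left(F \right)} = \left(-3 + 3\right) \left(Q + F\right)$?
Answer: $- \frac{1}{5} \approx -0.2$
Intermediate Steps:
$Q = - \frac{1}{12}$ ($Q = - \frac{1}{3 \cdot 4} = \left(- \frac{1}{3}\right) \frac{1}{4} = - \frac{1}{12} \approx -0.083333$)
$B{\left(F \right)} = 0$ ($B{\left(F \right)} = \left(-3 + 3\right) \left(- \frac{1}{12} + F\right) = 0 \left(- \frac{1}{12} + F\right) = 0$)
$V = 108$ ($V = 3 - \left(\left(-17 - 49\right) - 39\right) = 3 - \left(-66 - 39\right) = 3 - -105 = 3 + 105 = 108$)
$Y = -5$ ($Y = -5 + 108 \cdot 0 = -5 + 0 = -5$)
$\frac{1}{Y} = \frac{1}{-5} = - \frac{1}{5}$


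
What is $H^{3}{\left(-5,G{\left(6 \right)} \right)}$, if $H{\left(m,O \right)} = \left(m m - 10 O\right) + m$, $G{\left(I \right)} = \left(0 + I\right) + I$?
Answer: $-1000000$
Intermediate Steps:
$G{\left(I \right)} = 2 I$ ($G{\left(I \right)} = I + I = 2 I$)
$H{\left(m,O \right)} = m + m^{2} - 10 O$ ($H{\left(m,O \right)} = \left(m^{2} - 10 O\right) + m = m + m^{2} - 10 O$)
$H^{3}{\left(-5,G{\left(6 \right)} \right)} = \left(-5 + \left(-5\right)^{2} - 10 \cdot 2 \cdot 6\right)^{3} = \left(-5 + 25 - 120\right)^{3} = \left(-100\right)^{3} = -1000000$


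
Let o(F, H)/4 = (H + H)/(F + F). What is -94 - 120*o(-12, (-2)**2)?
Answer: 66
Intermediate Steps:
o(F, H) = 4*H/F (o(F, H) = 4*((H + H)/(F + F)) = 4*((2*H)/((2*F))) = 4*((2*H)*(1/(2*F))) = 4*(H/F) = 4*H/F)
-94 - 120*o(-12, (-2)**2) = -94 - 480*(-2)**2/(-12) = -94 - 480*4*(-1)/12 = -94 - 120*(-4/3) = -94 + 160 = 66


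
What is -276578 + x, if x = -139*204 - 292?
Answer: -305226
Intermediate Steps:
x = -28648 (x = -28356 - 292 = -28648)
-276578 + x = -276578 - 28648 = -305226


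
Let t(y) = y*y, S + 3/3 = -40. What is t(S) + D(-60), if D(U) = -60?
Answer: 1621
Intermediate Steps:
S = -41 (S = -1 - 40 = -41)
t(y) = y²
t(S) + D(-60) = (-41)² - 60 = 1681 - 60 = 1621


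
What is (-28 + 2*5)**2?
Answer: 324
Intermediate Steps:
(-28 + 2*5)**2 = (-28 + 10)**2 = (-18)**2 = 324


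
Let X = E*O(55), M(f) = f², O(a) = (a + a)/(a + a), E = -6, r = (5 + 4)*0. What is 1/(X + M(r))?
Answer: -⅙ ≈ -0.16667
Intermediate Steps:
r = 0 (r = 9*0 = 0)
O(a) = 1 (O(a) = (2*a)/((2*a)) = (2*a)*(1/(2*a)) = 1)
X = -6 (X = -6*1 = -6)
1/(X + M(r)) = 1/(-6 + 0²) = 1/(-6 + 0) = 1/(-6) = -⅙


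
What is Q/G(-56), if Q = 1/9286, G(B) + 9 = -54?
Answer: -1/585018 ≈ -1.7093e-6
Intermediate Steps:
G(B) = -63 (G(B) = -9 - 54 = -63)
Q = 1/9286 ≈ 0.00010769
Q/G(-56) = (1/9286)/(-63) = (1/9286)*(-1/63) = -1/585018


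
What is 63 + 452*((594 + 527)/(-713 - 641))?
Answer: -210695/677 ≈ -311.22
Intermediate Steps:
63 + 452*((594 + 527)/(-713 - 641)) = 63 + 452*(1121/(-1354)) = 63 + 452*(1121*(-1/1354)) = 63 + 452*(-1121/1354) = 63 - 253346/677 = -210695/677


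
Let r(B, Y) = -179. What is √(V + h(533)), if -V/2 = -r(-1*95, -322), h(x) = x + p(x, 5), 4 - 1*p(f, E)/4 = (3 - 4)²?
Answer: √187 ≈ 13.675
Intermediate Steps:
p(f, E) = 12 (p(f, E) = 16 - 4*(3 - 4)² = 16 - 4*(-1)² = 16 - 4*1 = 16 - 4 = 12)
h(x) = 12 + x (h(x) = x + 12 = 12 + x)
V = -358 (V = -(-2)*(-179) = -2*179 = -358)
√(V + h(533)) = √(-358 + (12 + 533)) = √(-358 + 545) = √187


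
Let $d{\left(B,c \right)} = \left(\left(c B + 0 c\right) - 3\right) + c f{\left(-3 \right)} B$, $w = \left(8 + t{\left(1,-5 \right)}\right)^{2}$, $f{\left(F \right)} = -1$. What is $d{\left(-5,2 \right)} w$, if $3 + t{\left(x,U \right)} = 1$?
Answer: $-108$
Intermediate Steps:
$t{\left(x,U \right)} = -2$ ($t{\left(x,U \right)} = -3 + 1 = -2$)
$w = 36$ ($w = \left(8 - 2\right)^{2} = 6^{2} = 36$)
$d{\left(B,c \right)} = -3$ ($d{\left(B,c \right)} = \left(\left(c B + 0 c\right) - 3\right) + c \left(-1\right) B = \left(\left(B c + 0\right) - 3\right) + - c B = \left(B c - 3\right) - B c = \left(-3 + B c\right) - B c = -3$)
$d{\left(-5,2 \right)} w = \left(-3\right) 36 = -108$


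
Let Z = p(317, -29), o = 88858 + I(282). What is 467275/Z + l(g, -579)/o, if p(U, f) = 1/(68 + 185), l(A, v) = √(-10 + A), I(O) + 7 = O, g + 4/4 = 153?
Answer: 118220575 + √142/89133 ≈ 1.1822e+8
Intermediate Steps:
g = 152 (g = -1 + 153 = 152)
I(O) = -7 + O
o = 89133 (o = 88858 + (-7 + 282) = 88858 + 275 = 89133)
p(U, f) = 1/253
Z = 1/253 ≈ 0.0039526
467275/Z + l(g, -579)/o = 467275/(1/253) + √(-10 + 152)/89133 = 467275*253 + √142*(1/89133) = 118220575 + √142/89133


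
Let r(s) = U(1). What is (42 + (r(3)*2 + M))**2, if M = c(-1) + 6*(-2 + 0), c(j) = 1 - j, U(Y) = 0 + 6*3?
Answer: 4624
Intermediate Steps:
U(Y) = 18 (U(Y) = 0 + 18 = 18)
r(s) = 18
M = -10 (M = (1 - 1*(-1)) + 6*(-2 + 0) = (1 + 1) + 6*(-2) = 2 - 12 = -10)
(42 + (r(3)*2 + M))**2 = (42 + (18*2 - 10))**2 = (42 + (36 - 10))**2 = (42 + 26)**2 = 68**2 = 4624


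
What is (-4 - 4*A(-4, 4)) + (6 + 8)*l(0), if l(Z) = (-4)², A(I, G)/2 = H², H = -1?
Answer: 212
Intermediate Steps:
A(I, G) = 2 (A(I, G) = 2*(-1)² = 2*1 = 2)
l(Z) = 16
(-4 - 4*A(-4, 4)) + (6 + 8)*l(0) = (-4 - 4*2) + (6 + 8)*16 = (-4 - 8) + 14*16 = -12 + 224 = 212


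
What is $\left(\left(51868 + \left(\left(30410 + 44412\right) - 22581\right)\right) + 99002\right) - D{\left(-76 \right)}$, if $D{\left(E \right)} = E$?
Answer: $203187$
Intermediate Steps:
$\left(\left(51868 + \left(\left(30410 + 44412\right) - 22581\right)\right) + 99002\right) - D{\left(-76 \right)} = \left(\left(51868 + \left(\left(30410 + 44412\right) - 22581\right)\right) + 99002\right) - -76 = \left(\left(51868 + \left(74822 - 22581\right)\right) + 99002\right) + 76 = \left(\left(51868 + 52241\right) + 99002\right) + 76 = \left(104109 + 99002\right) + 76 = 203111 + 76 = 203187$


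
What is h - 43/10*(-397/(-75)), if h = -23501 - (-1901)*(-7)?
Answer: -27623071/750 ≈ -36831.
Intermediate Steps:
h = -36808 (h = -23501 - 1*13307 = -23501 - 13307 = -36808)
h - 43/10*(-397/(-75)) = -36808 - 43/10*(-397/(-75)) = -36808 - 43*(⅒)*(-397*(-1/75)) = -36808 - 43*397/(10*75) = -36808 - 1*17071/750 = -36808 - 17071/750 = -27623071/750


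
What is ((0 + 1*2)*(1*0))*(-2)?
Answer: 0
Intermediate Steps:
((0 + 1*2)*(1*0))*(-2) = ((0 + 2)*0)*(-2) = (2*0)*(-2) = 0*(-2) = 0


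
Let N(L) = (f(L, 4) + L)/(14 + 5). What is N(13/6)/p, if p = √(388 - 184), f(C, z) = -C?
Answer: 0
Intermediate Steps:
p = 2*√51 (p = √204 = 2*√51 ≈ 14.283)
N(L) = 0 (N(L) = (-L + L)/(14 + 5) = 0/19 = 0*(1/19) = 0)
N(13/6)/p = 0/((2*√51)) = 0*(√51/102) = 0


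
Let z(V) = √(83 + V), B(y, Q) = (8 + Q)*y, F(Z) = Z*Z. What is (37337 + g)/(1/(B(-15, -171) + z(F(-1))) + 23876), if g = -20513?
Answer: 2401278109307064/3407805344742457 + 33648*√21/3407805344742457 ≈ 0.70464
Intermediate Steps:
F(Z) = Z²
B(y, Q) = y*(8 + Q)
(37337 + g)/(1/(B(-15, -171) + z(F(-1))) + 23876) = (37337 - 20513)/(1/(-15*(8 - 171) + √(83 + (-1)²)) + 23876) = 16824/(1/(-15*(-163) + √(83 + 1)) + 23876) = 16824/(1/(2445 + √84) + 23876) = 16824/(1/(2445 + 2*√21) + 23876) = 16824/(23876 + 1/(2445 + 2*√21))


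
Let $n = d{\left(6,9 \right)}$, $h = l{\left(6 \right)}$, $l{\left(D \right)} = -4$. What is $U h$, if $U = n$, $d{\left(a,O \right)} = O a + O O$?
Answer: $-540$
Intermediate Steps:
$d{\left(a,O \right)} = O^{2} + O a$ ($d{\left(a,O \right)} = O a + O^{2} = O^{2} + O a$)
$h = -4$
$n = 135$ ($n = 9 \left(9 + 6\right) = 9 \cdot 15 = 135$)
$U = 135$
$U h = 135 \left(-4\right) = -540$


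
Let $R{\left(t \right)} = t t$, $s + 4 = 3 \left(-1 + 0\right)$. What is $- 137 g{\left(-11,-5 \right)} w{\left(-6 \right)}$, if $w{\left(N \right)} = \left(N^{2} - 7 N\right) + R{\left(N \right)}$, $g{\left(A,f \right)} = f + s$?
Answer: $187416$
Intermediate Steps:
$s = -7$ ($s = -4 + 3 \left(-1 + 0\right) = -4 + 3 \left(-1\right) = -4 - 3 = -7$)
$g{\left(A,f \right)} = -7 + f$ ($g{\left(A,f \right)} = f - 7 = -7 + f$)
$R{\left(t \right)} = t^{2}$
$w{\left(N \right)} = - 7 N + 2 N^{2}$ ($w{\left(N \right)} = \left(N^{2} - 7 N\right) + N^{2} = - 7 N + 2 N^{2}$)
$- 137 g{\left(-11,-5 \right)} w{\left(-6 \right)} = - 137 \left(-7 - 5\right) \left(- 6 \left(-7 + 2 \left(-6\right)\right)\right) = \left(-137\right) \left(-12\right) \left(- 6 \left(-7 - 12\right)\right) = 1644 \left(\left(-6\right) \left(-19\right)\right) = 1644 \cdot 114 = 187416$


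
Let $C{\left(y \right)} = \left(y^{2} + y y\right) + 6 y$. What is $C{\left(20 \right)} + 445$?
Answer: $1365$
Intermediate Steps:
$C{\left(y \right)} = 2 y^{2} + 6 y$ ($C{\left(y \right)} = \left(y^{2} + y^{2}\right) + 6 y = 2 y^{2} + 6 y$)
$C{\left(20 \right)} + 445 = 2 \cdot 20 \left(3 + 20\right) + 445 = 2 \cdot 20 \cdot 23 + 445 = 920 + 445 = 1365$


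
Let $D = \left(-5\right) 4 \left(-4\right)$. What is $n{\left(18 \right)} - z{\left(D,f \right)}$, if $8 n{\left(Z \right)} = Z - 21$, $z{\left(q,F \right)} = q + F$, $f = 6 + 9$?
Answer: $- \frac{763}{8} \approx -95.375$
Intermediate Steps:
$D = 80$ ($D = \left(-20\right) \left(-4\right) = 80$)
$f = 15$
$z{\left(q,F \right)} = F + q$
$n{\left(Z \right)} = - \frac{21}{8} + \frac{Z}{8}$ ($n{\left(Z \right)} = \frac{Z - 21}{8} = \frac{-21 + Z}{8} = - \frac{21}{8} + \frac{Z}{8}$)
$n{\left(18 \right)} - z{\left(D,f \right)} = \left(- \frac{21}{8} + \frac{1}{8} \cdot 18\right) - \left(15 + 80\right) = \left(- \frac{21}{8} + \frac{9}{4}\right) - 95 = - \frac{3}{8} - 95 = - \frac{763}{8}$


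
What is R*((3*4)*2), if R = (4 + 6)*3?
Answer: 720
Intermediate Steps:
R = 30 (R = 10*3 = 30)
R*((3*4)*2) = 30*((3*4)*2) = 30*(12*2) = 30*24 = 720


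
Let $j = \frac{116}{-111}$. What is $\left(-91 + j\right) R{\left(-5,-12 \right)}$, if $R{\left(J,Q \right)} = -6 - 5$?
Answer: $\frac{112387}{111} \approx 1012.5$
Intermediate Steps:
$R{\left(J,Q \right)} = -11$ ($R{\left(J,Q \right)} = -6 - 5 = -11$)
$j = - \frac{116}{111}$ ($j = 116 \left(- \frac{1}{111}\right) = - \frac{116}{111} \approx -1.045$)
$\left(-91 + j\right) R{\left(-5,-12 \right)} = \left(-91 - \frac{116}{111}\right) \left(-11\right) = \left(- \frac{10217}{111}\right) \left(-11\right) = \frac{112387}{111}$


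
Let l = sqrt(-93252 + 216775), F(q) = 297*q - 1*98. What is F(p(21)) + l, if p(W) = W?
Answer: 6139 + sqrt(123523) ≈ 6490.5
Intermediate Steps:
F(q) = -98 + 297*q (F(q) = 297*q - 98 = -98 + 297*q)
l = sqrt(123523) ≈ 351.46
F(p(21)) + l = (-98 + 297*21) + sqrt(123523) = (-98 + 6237) + sqrt(123523) = 6139 + sqrt(123523)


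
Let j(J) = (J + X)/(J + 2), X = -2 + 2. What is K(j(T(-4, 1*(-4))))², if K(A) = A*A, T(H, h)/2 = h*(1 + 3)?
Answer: 65536/50625 ≈ 1.2945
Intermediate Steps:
X = 0
T(H, h) = 8*h (T(H, h) = 2*(h*(1 + 3)) = 2*(h*4) = 2*(4*h) = 8*h)
j(J) = J/(2 + J) (j(J) = (J + 0)/(J + 2) = J/(2 + J))
K(A) = A²
K(j(T(-4, 1*(-4))))² = (((8*(1*(-4)))/(2 + 8*(1*(-4))))²)² = (((8*(-4))/(2 + 8*(-4)))²)² = ((-32/(2 - 32))²)² = ((-32/(-30))²)² = ((-32*(-1/30))²)² = ((16/15)²)² = (256/225)² = 65536/50625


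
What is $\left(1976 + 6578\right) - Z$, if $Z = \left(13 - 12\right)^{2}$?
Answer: $8553$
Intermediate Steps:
$Z = 1$ ($Z = 1^{2} = 1$)
$\left(1976 + 6578\right) - Z = \left(1976 + 6578\right) - 1 = 8554 - 1 = 8553$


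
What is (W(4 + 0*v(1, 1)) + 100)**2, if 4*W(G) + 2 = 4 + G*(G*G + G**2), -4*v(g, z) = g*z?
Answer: 70225/4 ≈ 17556.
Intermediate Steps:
v(g, z) = -g*z/4
W(G) = 1/2 + G**3/2 (W(G) = -1/2 + (4 + G*(G*G + G**2))/4 = -1/2 + (4 + G*(G**2 + G**2))/4 = -1/2 + (4 + G*(2*G**2))/4 = -1/2 + (4 + 2*G**3)/4 = -1/2 + (1 + G**3/2) = 1/2 + G**3/2)
(W(4 + 0*v(1, 1)) + 100)**2 = ((1/2 + (4 + 0*(-1/4*1*1))**3/2) + 100)**2 = ((1/2 + (4 + 0*(-1/4))**3/2) + 100)**2 = ((1/2 + (4 + 0)**3/2) + 100)**2 = ((1/2 + (1/2)*4**3) + 100)**2 = ((1/2 + (1/2)*64) + 100)**2 = ((1/2 + 32) + 100)**2 = (65/2 + 100)**2 = (265/2)**2 = 70225/4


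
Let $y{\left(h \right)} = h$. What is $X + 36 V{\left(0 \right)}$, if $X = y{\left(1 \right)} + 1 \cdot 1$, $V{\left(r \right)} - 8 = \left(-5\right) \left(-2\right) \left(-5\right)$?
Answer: $-1510$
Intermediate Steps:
$V{\left(r \right)} = -42$ ($V{\left(r \right)} = 8 + \left(-5\right) \left(-2\right) \left(-5\right) = 8 + 10 \left(-5\right) = 8 - 50 = -42$)
$X = 2$ ($X = 1 + 1 \cdot 1 = 1 + 1 = 2$)
$X + 36 V{\left(0 \right)} = 2 + 36 \left(-42\right) = 2 - 1512 = -1510$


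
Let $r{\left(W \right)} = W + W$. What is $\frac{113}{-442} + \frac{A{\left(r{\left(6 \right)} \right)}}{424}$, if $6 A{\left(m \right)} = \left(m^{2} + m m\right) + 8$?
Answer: $- \frac{4895}{35139} \approx -0.1393$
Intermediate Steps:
$r{\left(W \right)} = 2 W$
$A{\left(m \right)} = \frac{4}{3} + \frac{m^{2}}{3}$ ($A{\left(m \right)} = \frac{\left(m^{2} + m m\right) + 8}{6} = \frac{\left(m^{2} + m^{2}\right) + 8}{6} = \frac{2 m^{2} + 8}{6} = \frac{8 + 2 m^{2}}{6} = \frac{4}{3} + \frac{m^{2}}{3}$)
$\frac{113}{-442} + \frac{A{\left(r{\left(6 \right)} \right)}}{424} = \frac{113}{-442} + \frac{\frac{4}{3} + \frac{\left(2 \cdot 6\right)^{2}}{3}}{424} = 113 \left(- \frac{1}{442}\right) + \left(\frac{4}{3} + \frac{12^{2}}{3}\right) \frac{1}{424} = - \frac{113}{442} + \left(\frac{4}{3} + \frac{1}{3} \cdot 144\right) \frac{1}{424} = - \frac{113}{442} + \left(\frac{4}{3} + 48\right) \frac{1}{424} = - \frac{113}{442} + \frac{148}{3} \cdot \frac{1}{424} = - \frac{113}{442} + \frac{37}{318} = - \frac{4895}{35139}$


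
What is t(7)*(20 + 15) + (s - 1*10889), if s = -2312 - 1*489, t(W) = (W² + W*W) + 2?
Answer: -10190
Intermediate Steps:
t(W) = 2 + 2*W² (t(W) = (W² + W²) + 2 = 2*W² + 2 = 2 + 2*W²)
s = -2801 (s = -2312 - 489 = -2801)
t(7)*(20 + 15) + (s - 1*10889) = (2 + 2*7²)*(20 + 15) + (-2801 - 1*10889) = (2 + 2*49)*35 + (-2801 - 10889) = (2 + 98)*35 - 13690 = 100*35 - 13690 = 3500 - 13690 = -10190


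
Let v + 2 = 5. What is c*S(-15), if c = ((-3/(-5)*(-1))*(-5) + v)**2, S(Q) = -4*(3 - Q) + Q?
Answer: -3132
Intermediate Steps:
v = 3 (v = -2 + 5 = 3)
S(Q) = -12 + 5*Q (S(Q) = (-12 + 4*Q) + Q = -12 + 5*Q)
c = 36 (c = ((-3/(-5)*(-1))*(-5) + 3)**2 = ((-3*(-1)/5*(-1))*(-5) + 3)**2 = ((-1*(-3/5)*(-1))*(-5) + 3)**2 = (((3/5)*(-1))*(-5) + 3)**2 = (-3/5*(-5) + 3)**2 = (3 + 3)**2 = 6**2 = 36)
c*S(-15) = 36*(-12 + 5*(-15)) = 36*(-12 - 75) = 36*(-87) = -3132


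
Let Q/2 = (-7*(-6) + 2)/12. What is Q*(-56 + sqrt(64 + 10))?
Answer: -1232/3 + 22*sqrt(74)/3 ≈ -347.58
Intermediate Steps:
Q = 22/3 (Q = 2*((-7*(-6) + 2)/12) = 2*((42 + 2)*(1/12)) = 2*(44*(1/12)) = 2*(11/3) = 22/3 ≈ 7.3333)
Q*(-56 + sqrt(64 + 10)) = 22*(-56 + sqrt(64 + 10))/3 = 22*(-56 + sqrt(74))/3 = -1232/3 + 22*sqrt(74)/3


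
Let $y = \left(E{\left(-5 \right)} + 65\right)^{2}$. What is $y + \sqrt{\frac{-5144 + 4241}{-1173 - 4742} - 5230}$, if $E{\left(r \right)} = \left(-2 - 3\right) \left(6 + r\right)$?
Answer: $3600 + \frac{i \sqrt{22096105}}{65} \approx 3600.0 + 72.318 i$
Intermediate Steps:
$E{\left(r \right)} = -30 - 5 r$ ($E{\left(r \right)} = - 5 \left(6 + r\right) = -30 - 5 r$)
$y = 3600$ ($y = \left(\left(-30 - -25\right) + 65\right)^{2} = \left(\left(-30 + 25\right) + 65\right)^{2} = \left(-5 + 65\right)^{2} = 60^{2} = 3600$)
$y + \sqrt{\frac{-5144 + 4241}{-1173 - 4742} - 5230} = 3600 + \sqrt{\frac{-5144 + 4241}{-1173 - 4742} - 5230} = 3600 + \sqrt{- \frac{903}{-5915} - 5230} = 3600 + \sqrt{\left(-903\right) \left(- \frac{1}{5915}\right) - 5230} = 3600 + \sqrt{\frac{129}{845} - 5230} = 3600 + \sqrt{- \frac{4419221}{845}} = 3600 + \frac{i \sqrt{22096105}}{65}$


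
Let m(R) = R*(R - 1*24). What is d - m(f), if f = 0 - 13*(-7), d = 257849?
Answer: 251752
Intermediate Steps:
f = 91 (f = 0 + 91 = 91)
m(R) = R*(-24 + R) (m(R) = R*(R - 24) = R*(-24 + R))
d - m(f) = 257849 - 91*(-24 + 91) = 257849 - 91*67 = 257849 - 1*6097 = 257849 - 6097 = 251752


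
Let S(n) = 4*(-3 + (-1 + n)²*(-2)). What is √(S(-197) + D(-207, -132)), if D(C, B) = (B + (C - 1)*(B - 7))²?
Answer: 14*√4224361 ≈ 28775.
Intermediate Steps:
D(C, B) = (B + (-1 + C)*(-7 + B))²
S(n) = -12 - 8*(-1 + n)² (S(n) = 4*(-3 - 2*(-1 + n)²) = -12 - 8*(-1 + n)²)
√(S(-197) + D(-207, -132)) = √((-20 - 8*(-197)² + 16*(-197)) + (7 - 7*(-207) - 132*(-207))²) = √((-20 - 8*38809 - 3152) + (7 + 1449 + 27324)²) = √((-20 - 310472 - 3152) + 28780²) = √(-313644 + 828288400) = √827974756 = 14*√4224361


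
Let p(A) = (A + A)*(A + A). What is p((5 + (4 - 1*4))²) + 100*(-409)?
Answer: -38400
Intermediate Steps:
p(A) = 4*A² (p(A) = (2*A)*(2*A) = 4*A²)
p((5 + (4 - 1*4))²) + 100*(-409) = 4*((5 + (4 - 1*4))²)² + 100*(-409) = 4*((5 + (4 - 4))²)² - 40900 = 4*((5 + 0)²)² - 40900 = 4*(5²)² - 40900 = 4*25² - 40900 = 4*625 - 40900 = 2500 - 40900 = -38400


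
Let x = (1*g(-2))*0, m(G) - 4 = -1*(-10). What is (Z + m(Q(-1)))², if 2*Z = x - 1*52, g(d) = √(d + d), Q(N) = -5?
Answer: 144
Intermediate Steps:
m(G) = 14 (m(G) = 4 - 1*(-10) = 4 + 10 = 14)
g(d) = √2*√d (g(d) = √(2*d) = √2*√d)
x = 0 (x = (1*(√2*√(-2)))*0 = (1*(√2*(I*√2)))*0 = (1*(2*I))*0 = (2*I)*0 = 0)
Z = -26 (Z = (0 - 1*52)/2 = (0 - 52)/2 = (½)*(-52) = -26)
(Z + m(Q(-1)))² = (-26 + 14)² = (-12)² = 144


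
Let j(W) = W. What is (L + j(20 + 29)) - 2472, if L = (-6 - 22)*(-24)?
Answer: -1751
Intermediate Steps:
L = 672 (L = -28*(-24) = 672)
(L + j(20 + 29)) - 2472 = (672 + (20 + 29)) - 2472 = (672 + 49) - 2472 = 721 - 2472 = -1751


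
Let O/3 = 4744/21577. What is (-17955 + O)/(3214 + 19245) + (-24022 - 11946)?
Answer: -17430402617827/484597843 ≈ -35969.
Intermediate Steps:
O = 14232/21577 (O = 3*(4744/21577) = 14232/21577 ≈ 0.65959)
(-17955 + O)/(3214 + 19245) + (-24022 - 11946) = (-17955 + 14232/21577)/(3214 + 19245) + (-24022 - 11946) = -387400803/21577/22459 - 35968 = -387400803/21577*1/22459 - 35968 = -387400803/484597843 - 35968 = -17430402617827/484597843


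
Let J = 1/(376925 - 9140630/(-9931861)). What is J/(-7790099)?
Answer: -9931861/29162826470357407445 ≈ -3.4057e-13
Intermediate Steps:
J = 9931861/3743575848055 (J = 1/(376925 - 9140630*(-1/9931861)) = 1/(376925 + 9140630/9931861) = 1/(3743575848055/9931861) = 9931861/3743575848055 ≈ 2.6530e-6)
J/(-7790099) = (9931861/3743575848055)/(-7790099) = (9931861/3743575848055)*(-1/7790099) = -9931861/29162826470357407445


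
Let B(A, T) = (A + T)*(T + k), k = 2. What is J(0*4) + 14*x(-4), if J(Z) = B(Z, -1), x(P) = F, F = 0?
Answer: -1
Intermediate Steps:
B(A, T) = (2 + T)*(A + T) (B(A, T) = (A + T)*(T + 2) = (A + T)*(2 + T) = (2 + T)*(A + T))
x(P) = 0
J(Z) = -1 + Z (J(Z) = (-1)² + 2*Z + 2*(-1) + Z*(-1) = 1 + 2*Z - 2 - Z = -1 + Z)
J(0*4) + 14*x(-4) = (-1 + 0*4) + 14*0 = (-1 + 0) + 0 = -1 + 0 = -1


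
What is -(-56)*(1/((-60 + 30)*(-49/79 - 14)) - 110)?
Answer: -15245684/2475 ≈ -6159.9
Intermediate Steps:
-(-56)*(1/((-60 + 30)*(-49/79 - 14)) - 110) = -(-56)*(1/(-30*(-49*1/79 - 14)) - 110) = -(-56)*(1/(-30*(-49/79 - 14)) - 110) = -(-56)*(1/(-30*(-1155/79)) - 110) = -(-56)*(1/(34650/79) - 110) = -(-56)*(79/34650 - 110) = -(-56)*(-3811421)/34650 = -1*15245684/2475 = -15245684/2475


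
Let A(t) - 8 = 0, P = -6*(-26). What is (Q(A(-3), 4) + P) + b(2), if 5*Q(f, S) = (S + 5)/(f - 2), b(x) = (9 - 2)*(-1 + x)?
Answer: 1633/10 ≈ 163.30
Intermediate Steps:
P = 156
b(x) = -7 + 7*x (b(x) = 7*(-1 + x) = -7 + 7*x)
A(t) = 8 (A(t) = 8 + 0 = 8)
Q(f, S) = (5 + S)/(5*(-2 + f)) (Q(f, S) = ((S + 5)/(f - 2))/5 = ((5 + S)/(-2 + f))/5 = (5 + S)/(5*(-2 + f)))
(Q(A(-3), 4) + P) + b(2) = ((5 + 4)/(5*(-2 + 8)) + 156) + (-7 + 7*2) = ((1/5)*9/6 + 156) + (-7 + 14) = ((1/5)*(1/6)*9 + 156) + 7 = (3/10 + 156) + 7 = 1563/10 + 7 = 1633/10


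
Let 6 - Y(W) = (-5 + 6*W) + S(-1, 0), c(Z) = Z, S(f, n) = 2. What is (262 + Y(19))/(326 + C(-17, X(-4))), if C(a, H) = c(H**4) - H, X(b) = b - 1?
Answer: 157/956 ≈ 0.16423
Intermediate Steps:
X(b) = -1 + b
C(a, H) = H**4 - H
Y(W) = 9 - 6*W (Y(W) = 6 - ((-5 + 6*W) + 2) = 6 - (-3 + 6*W) = 6 + (3 - 6*W) = 9 - 6*W)
(262 + Y(19))/(326 + C(-17, X(-4))) = (262 + (9 - 6*19))/(326 + ((-1 - 4)**4 - (-1 - 4))) = (262 + (9 - 114))/(326 + ((-5)**4 - 1*(-5))) = (262 - 105)/(326 + (625 + 5)) = 157/(326 + 630) = 157/956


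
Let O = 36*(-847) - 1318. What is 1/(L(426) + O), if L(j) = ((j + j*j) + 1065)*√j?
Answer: 15905/7130078679907 + 182967*√426/14260157359814 ≈ 2.6705e-7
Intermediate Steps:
O = -31810 (O = -30492 - 1318 = -31810)
L(j) = √j*(1065 + j + j²) (L(j) = ((j + j²) + 1065)*√j = (1065 + j + j²)*√j = √j*(1065 + j + j²))
1/(L(426) + O) = 1/(√426*(1065 + 426 + 426²) - 31810) = 1/(√426*(1065 + 426 + 181476) - 31810) = 1/(√426*182967 - 31810) = 1/(182967*√426 - 31810) = 1/(-31810 + 182967*√426)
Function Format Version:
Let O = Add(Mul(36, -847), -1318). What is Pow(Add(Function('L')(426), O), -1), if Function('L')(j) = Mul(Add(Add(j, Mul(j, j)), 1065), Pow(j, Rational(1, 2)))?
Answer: Add(Rational(15905, 7130078679907), Mul(Rational(182967, 14260157359814), Pow(426, Rational(1, 2)))) ≈ 2.6705e-7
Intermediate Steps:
O = -31810 (O = Add(-30492, -1318) = -31810)
Function('L')(j) = Mul(Pow(j, Rational(1, 2)), Add(1065, j, Pow(j, 2))) (Function('L')(j) = Mul(Add(Add(j, Pow(j, 2)), 1065), Pow(j, Rational(1, 2))) = Mul(Add(1065, j, Pow(j, 2)), Pow(j, Rational(1, 2))) = Mul(Pow(j, Rational(1, 2)), Add(1065, j, Pow(j, 2))))
Pow(Add(Function('L')(426), O), -1) = Pow(Add(Mul(Pow(426, Rational(1, 2)), Add(1065, 426, Pow(426, 2))), -31810), -1) = Pow(Add(Mul(Pow(426, Rational(1, 2)), Add(1065, 426, 181476)), -31810), -1) = Pow(Add(Mul(Pow(426, Rational(1, 2)), 182967), -31810), -1) = Pow(Add(Mul(182967, Pow(426, Rational(1, 2))), -31810), -1) = Pow(Add(-31810, Mul(182967, Pow(426, Rational(1, 2)))), -1)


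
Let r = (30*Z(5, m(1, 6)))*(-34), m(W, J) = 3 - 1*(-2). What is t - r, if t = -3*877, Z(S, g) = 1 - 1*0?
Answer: -1611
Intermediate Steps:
m(W, J) = 5 (m(W, J) = 3 + 2 = 5)
Z(S, g) = 1 (Z(S, g) = 1 + 0 = 1)
r = -1020 (r = (30*1)*(-34) = 30*(-34) = -1020)
t = -2631
t - r = -2631 - 1*(-1020) = -2631 + 1020 = -1611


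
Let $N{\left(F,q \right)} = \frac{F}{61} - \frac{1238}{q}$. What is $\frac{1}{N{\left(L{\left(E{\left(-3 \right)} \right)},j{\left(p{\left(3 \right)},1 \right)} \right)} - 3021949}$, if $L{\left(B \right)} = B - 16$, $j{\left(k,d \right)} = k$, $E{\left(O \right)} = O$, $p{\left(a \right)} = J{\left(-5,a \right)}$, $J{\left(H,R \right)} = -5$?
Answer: $- \frac{305}{921619022} \approx -3.3094 \cdot 10^{-7}$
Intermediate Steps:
$p{\left(a \right)} = -5$
$L{\left(B \right)} = -16 + B$
$N{\left(F,q \right)} = - \frac{1238}{q} + \frac{F}{61}$ ($N{\left(F,q \right)} = F \frac{1}{61} - \frac{1238}{q} = \frac{F}{61} - \frac{1238}{q} = - \frac{1238}{q} + \frac{F}{61}$)
$\frac{1}{N{\left(L{\left(E{\left(-3 \right)} \right)},j{\left(p{\left(3 \right)},1 \right)} \right)} - 3021949} = \frac{1}{\left(- \frac{1238}{-5} + \frac{-16 - 3}{61}\right) - 3021949} = \frac{1}{\left(\left(-1238\right) \left(- \frac{1}{5}\right) + \frac{1}{61} \left(-19\right)\right) - 3021949} = \frac{1}{\left(\frac{1238}{5} - \frac{19}{61}\right) - 3021949} = \frac{1}{\frac{75423}{305} - 3021949} = \frac{1}{- \frac{921619022}{305}} = - \frac{305}{921619022}$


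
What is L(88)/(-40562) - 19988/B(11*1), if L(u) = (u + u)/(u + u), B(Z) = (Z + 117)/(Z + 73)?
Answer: -2128227301/162248 ≈ -13117.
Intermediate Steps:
B(Z) = (117 + Z)/(73 + Z)
L(u) = 1 (L(u) = (2*u)/((2*u)) = (2*u)*(1/(2*u)) = 1)
L(88)/(-40562) - 19988/B(11*1) = 1/(-40562) - 19988*(73 + 11*1)/(117 + 11*1) = 1*(-1/40562) - 19988*(73 + 11)/(117 + 11) = -1/40562 - 19988/(128/84) = -1/40562 - 19988/((1/84)*128) = -1/40562 - 19988/32/21 = -1/40562 - 19988*21/32 = -1/40562 - 104937/8 = -2128227301/162248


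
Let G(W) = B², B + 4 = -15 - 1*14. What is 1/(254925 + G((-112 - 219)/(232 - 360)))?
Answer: 1/256014 ≈ 3.9060e-6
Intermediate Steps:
B = -33 (B = -4 + (-15 - 1*14) = -4 + (-15 - 14) = -4 - 29 = -33)
G(W) = 1089 (G(W) = (-33)² = 1089)
1/(254925 + G((-112 - 219)/(232 - 360))) = 1/(254925 + 1089) = 1/256014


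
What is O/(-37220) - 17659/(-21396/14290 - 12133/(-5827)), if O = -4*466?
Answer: -6841148454369251/226605027895 ≈ -30190.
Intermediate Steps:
O = -1864
O/(-37220) - 17659/(-21396/14290 - 12133/(-5827)) = -1864/(-37220) - 17659/(-21396/14290 - 12133/(-5827)) = -1864*(-1/37220) - 17659/(-21396*1/14290 - 12133*(-1/5827)) = 466/9305 - 17659/(-10698/7145 + 12133/5827) = 466/9305 - 17659/24353039/41633915 = 466/9305 - 17659*41633915/24353039 = 466/9305 - 735213304985/24353039 = -6841148454369251/226605027895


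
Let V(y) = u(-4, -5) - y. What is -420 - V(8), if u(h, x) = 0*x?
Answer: -412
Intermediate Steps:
u(h, x) = 0
V(y) = -y (V(y) = 0 - y = -y)
-420 - V(8) = -420 - (-1)*8 = -420 - 1*(-8) = -420 + 8 = -412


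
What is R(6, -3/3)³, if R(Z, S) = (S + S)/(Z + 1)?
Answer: -8/343 ≈ -0.023324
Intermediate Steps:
R(Z, S) = 2*S/(1 + Z) (R(Z, S) = (2*S)/(1 + Z) = 2*S/(1 + Z))
R(6, -3/3)³ = (2*(-3/3)/(1 + 6))³ = (2*(-3*⅓)/7)³ = (2*(-1)*(⅐))³ = (-2/7)³ = -8/343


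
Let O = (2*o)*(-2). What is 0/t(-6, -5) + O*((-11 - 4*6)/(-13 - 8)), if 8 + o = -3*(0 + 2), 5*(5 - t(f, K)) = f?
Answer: 280/3 ≈ 93.333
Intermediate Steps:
t(f, K) = 5 - f/5
o = -14 (o = -8 - 3*(0 + 2) = -8 - 3*2 = -8 - 6 = -14)
O = 56 (O = (2*(-14))*(-2) = -28*(-2) = 56)
0/t(-6, -5) + O*((-11 - 4*6)/(-13 - 8)) = 0/(5 - ⅕*(-6)) + 56*((-11 - 4*6)/(-13 - 8)) = 0/(5 + 6/5) + 56*((-11 - 24)/(-21)) = 0/(31/5) + 56*(-35*(-1/21)) = 0*(5/31) + 56*(5/3) = 0 + 280/3 = 280/3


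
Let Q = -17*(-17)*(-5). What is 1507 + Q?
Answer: 62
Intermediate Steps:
Q = -1445 (Q = 289*(-5) = -1445)
1507 + Q = 1507 - 1445 = 62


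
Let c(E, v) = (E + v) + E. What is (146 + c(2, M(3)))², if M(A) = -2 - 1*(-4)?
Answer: 23104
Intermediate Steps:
M(A) = 2 (M(A) = -2 + 4 = 2)
c(E, v) = v + 2*E
(146 + c(2, M(3)))² = (146 + (2 + 2*2))² = (146 + (2 + 4))² = (146 + 6)² = 152² = 23104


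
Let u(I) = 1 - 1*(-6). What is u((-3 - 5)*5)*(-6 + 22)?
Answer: 112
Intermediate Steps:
u(I) = 7 (u(I) = 1 + 6 = 7)
u((-3 - 5)*5)*(-6 + 22) = 7*(-6 + 22) = 7*16 = 112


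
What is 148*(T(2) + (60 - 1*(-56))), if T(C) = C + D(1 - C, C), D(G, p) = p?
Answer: 17760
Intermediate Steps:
T(C) = 2*C (T(C) = C + C = 2*C)
148*(T(2) + (60 - 1*(-56))) = 148*(2*2 + (60 - 1*(-56))) = 148*(4 + (60 + 56)) = 148*(4 + 116) = 148*120 = 17760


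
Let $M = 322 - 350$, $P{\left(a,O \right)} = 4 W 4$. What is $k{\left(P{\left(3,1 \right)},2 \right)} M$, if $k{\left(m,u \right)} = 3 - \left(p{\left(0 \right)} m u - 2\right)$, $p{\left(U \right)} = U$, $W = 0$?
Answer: $-140$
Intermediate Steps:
$P{\left(a,O \right)} = 0$ ($P{\left(a,O \right)} = 4 \cdot 0 \cdot 4 = 0 \cdot 4 = 0$)
$M = -28$
$k{\left(m,u \right)} = 5$ ($k{\left(m,u \right)} = 3 - \left(0 m u - 2\right) = 3 - \left(0 u - 2\right) = 3 - \left(0 - 2\right) = 3 - -2 = 3 + 2 = 5$)
$k{\left(P{\left(3,1 \right)},2 \right)} M = 5 \left(-28\right) = -140$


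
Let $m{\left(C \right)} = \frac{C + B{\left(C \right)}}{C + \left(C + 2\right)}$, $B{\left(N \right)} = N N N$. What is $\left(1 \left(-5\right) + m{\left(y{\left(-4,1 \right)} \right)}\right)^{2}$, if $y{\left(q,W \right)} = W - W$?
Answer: $25$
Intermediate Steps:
$B{\left(N \right)} = N^{3}$ ($B{\left(N \right)} = N^{2} N = N^{3}$)
$y{\left(q,W \right)} = 0$
$m{\left(C \right)} = \frac{C + C^{3}}{2 + 2 C}$ ($m{\left(C \right)} = \frac{C + C^{3}}{C + \left(C + 2\right)} = \frac{C + C^{3}}{C + \left(2 + C\right)} = \frac{C + C^{3}}{2 + 2 C}$)
$\left(1 \left(-5\right) + m{\left(y{\left(-4,1 \right)} \right)}\right)^{2} = \left(1 \left(-5\right) + \frac{0 + 0^{3}}{2 + 2 \cdot 0}\right)^{2} = \left(-5 + \frac{0 + 0}{2 + 0}\right)^{2} = \left(-5 + \frac{1}{2} \cdot 0\right)^{2} = \left(-5 + 0\right)^{2} = \left(-5\right)^{2} = 25$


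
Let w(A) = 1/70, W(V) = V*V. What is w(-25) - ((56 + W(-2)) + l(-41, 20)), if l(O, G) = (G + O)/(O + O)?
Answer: -86447/1435 ≈ -60.242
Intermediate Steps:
W(V) = V²
w(A) = 1/70
l(O, G) = (G + O)/(2*O) (l(O, G) = (G + O)/((2*O)) = (G + O)*(1/(2*O)) = (G + O)/(2*O))
w(-25) - ((56 + W(-2)) + l(-41, 20)) = 1/70 - ((56 + (-2)²) + (½)*(20 - 41)/(-41)) = 1/70 - ((56 + 4) + (½)*(-1/41)*(-21)) = 1/70 - (60 + 21/82) = 1/70 - 1*4941/82 = 1/70 - 4941/82 = -86447/1435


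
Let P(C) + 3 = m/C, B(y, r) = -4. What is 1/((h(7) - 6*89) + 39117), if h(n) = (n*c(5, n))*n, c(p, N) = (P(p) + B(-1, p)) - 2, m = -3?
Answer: 5/190563 ≈ 2.6238e-5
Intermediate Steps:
P(C) = -3 - 3/C
c(p, N) = -9 - 3/p (c(p, N) = ((-3 - 3/p) - 4) - 2 = (-7 - 3/p) - 2 = -9 - 3/p)
h(n) = -48*n**2/5 (h(n) = (n*(-9 - 3/5))*n = (n*(-48/5))*n = (-48*n/5)*n = -48*n**2/5)
1/((h(7) - 6*89) + 39117) = 1/((-48/5*7**2 - 6*89) + 39117) = 1/((-48/5*49 - 534) + 39117) = 1/((-2352/5 - 534) + 39117) = 1/(-5022/5 + 39117) = 1/(190563/5) = 5/190563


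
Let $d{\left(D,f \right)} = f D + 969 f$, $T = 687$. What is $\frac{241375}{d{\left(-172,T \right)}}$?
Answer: $\frac{241375}{547539} \approx 0.44084$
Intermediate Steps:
$d{\left(D,f \right)} = 969 f + D f$ ($d{\left(D,f \right)} = D f + 969 f = 969 f + D f$)
$\frac{241375}{d{\left(-172,T \right)}} = \frac{241375}{687 \left(969 - 172\right)} = \frac{241375}{687 \cdot 797} = \frac{241375}{547539}$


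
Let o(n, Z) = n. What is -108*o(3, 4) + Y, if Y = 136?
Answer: -188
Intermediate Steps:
-108*o(3, 4) + Y = -108*3 + 136 = -324 + 136 = -188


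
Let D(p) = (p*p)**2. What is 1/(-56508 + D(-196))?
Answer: 1/1475732548 ≈ 6.7763e-10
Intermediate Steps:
D(p) = p**4 (D(p) = (p**2)**2 = p**4)
1/(-56508 + D(-196)) = 1/(-56508 + (-196)**4) = 1/(-56508 + 1475789056) = 1/1475732548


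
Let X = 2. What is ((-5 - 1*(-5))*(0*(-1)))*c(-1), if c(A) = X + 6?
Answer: 0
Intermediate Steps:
c(A) = 8 (c(A) = 2 + 6 = 8)
((-5 - 1*(-5))*(0*(-1)))*c(-1) = ((-5 - 1*(-5))*(0*(-1)))*8 = ((-5 + 5)*0)*8 = (0*0)*8 = 0*8 = 0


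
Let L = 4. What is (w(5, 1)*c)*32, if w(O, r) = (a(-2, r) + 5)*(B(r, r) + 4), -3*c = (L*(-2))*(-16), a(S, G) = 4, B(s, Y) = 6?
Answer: -122880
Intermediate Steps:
c = -128/3 (c = -4*(-2)*(-16)/3 = -(-8)*(-16)/3 = -⅓*128 = -128/3 ≈ -42.667)
w(O, r) = 90 (w(O, r) = (4 + 5)*(6 + 4) = 9*10 = 90)
(w(5, 1)*c)*32 = (90*(-128/3))*32 = -3840*32 = -122880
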